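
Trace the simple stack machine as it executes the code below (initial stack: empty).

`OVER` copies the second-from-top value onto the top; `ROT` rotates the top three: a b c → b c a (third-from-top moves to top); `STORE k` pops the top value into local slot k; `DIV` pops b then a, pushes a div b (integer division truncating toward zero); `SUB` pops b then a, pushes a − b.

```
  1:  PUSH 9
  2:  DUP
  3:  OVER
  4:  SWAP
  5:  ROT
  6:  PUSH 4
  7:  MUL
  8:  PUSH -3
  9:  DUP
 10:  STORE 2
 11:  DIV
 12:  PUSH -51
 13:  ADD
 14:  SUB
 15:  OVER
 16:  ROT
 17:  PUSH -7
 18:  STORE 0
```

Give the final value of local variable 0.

PUSH 9   → 9
DUP      → 9 9
OVER     → 9 9 9
SWAP     → 9 9 9
ROT      → 9 9 9
PUSH 4   → 9 9 9 4
MUL      → 9 9 36
PUSH -3  → 9 9 36 -3
DUP      → 9 9 36 -3 -3
STORE 2  → 9 9 36 -3
DIV      → 9 9 -12
PUSH -51 → 9 9 -12 -51
ADD      → 9 9 -63
SUB      → 9 72
OVER     → 9 72 9
ROT      → 72 9 9
PUSH -7  → 72 9 9 -7
STORE 0  → 72 9 9

-7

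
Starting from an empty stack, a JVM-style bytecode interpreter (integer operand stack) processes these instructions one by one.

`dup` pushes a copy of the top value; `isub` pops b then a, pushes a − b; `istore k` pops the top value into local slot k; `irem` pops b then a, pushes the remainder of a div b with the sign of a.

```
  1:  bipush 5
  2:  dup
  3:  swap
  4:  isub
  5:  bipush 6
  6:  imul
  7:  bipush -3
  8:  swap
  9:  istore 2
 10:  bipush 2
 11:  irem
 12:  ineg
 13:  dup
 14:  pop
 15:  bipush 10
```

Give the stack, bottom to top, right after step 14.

[1]

bipush 5  → 5
dup       → 5 5
swap      → 5 5
isub      → 0
bipush 6  → 0 6
imul      → 0
bipush -3 → 0 -3
swap      → -3 0
istore 2  → -3
bipush 2  → -3 2
irem      → -1
ineg      → 1
dup       → 1 1
pop       → 1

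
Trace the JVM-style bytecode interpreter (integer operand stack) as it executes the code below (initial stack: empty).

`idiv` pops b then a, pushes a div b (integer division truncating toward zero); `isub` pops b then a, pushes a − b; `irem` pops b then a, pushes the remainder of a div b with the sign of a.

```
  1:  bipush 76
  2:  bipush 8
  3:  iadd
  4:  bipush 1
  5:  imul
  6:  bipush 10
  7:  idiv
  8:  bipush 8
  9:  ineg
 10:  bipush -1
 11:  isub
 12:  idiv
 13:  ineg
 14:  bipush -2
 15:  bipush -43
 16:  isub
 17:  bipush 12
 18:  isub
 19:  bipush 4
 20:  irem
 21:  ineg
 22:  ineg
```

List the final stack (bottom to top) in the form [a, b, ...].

bipush 76  -> [76]
bipush 8   -> [76, 8]
iadd       -> [84]
bipush 1   -> [84, 1]
imul       -> [84]
bipush 10  -> [84, 10]
idiv       -> [8]
bipush 8   -> [8, 8]
ineg       -> [8, -8]
bipush -1  -> [8, -8, -1]
isub       -> [8, -7]
idiv       -> [-1]
ineg       -> [1]
bipush -2  -> [1, -2]
bipush -43 -> [1, -2, -43]
isub       -> [1, 41]
bipush 12  -> [1, 41, 12]
isub       -> [1, 29]
bipush 4   -> [1, 29, 4]
irem       -> [1, 1]
ineg       -> [1, -1]
ineg       -> [1, 1]

[1, 1]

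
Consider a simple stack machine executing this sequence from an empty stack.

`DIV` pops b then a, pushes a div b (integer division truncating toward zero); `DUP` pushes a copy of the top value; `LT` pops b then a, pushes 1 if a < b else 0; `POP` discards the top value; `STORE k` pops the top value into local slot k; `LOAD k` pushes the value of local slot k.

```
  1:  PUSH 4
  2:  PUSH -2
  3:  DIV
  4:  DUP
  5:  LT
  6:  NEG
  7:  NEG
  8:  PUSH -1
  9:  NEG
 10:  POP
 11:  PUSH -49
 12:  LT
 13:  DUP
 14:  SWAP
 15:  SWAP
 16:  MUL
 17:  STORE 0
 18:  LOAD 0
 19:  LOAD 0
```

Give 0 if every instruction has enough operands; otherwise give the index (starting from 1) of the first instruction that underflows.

0

PUSH 4    4
PUSH -2   4 -2
DIV       -2
DUP       -2 -2
LT        0
NEG       0
NEG       0
PUSH -1   0 -1
NEG       0 1
POP       0
PUSH -49  0 -49
LT        0
DUP       0 0
SWAP      0 0
SWAP      0 0
MUL       0
STORE 0   (empty)
LOAD 0    0
LOAD 0    0 0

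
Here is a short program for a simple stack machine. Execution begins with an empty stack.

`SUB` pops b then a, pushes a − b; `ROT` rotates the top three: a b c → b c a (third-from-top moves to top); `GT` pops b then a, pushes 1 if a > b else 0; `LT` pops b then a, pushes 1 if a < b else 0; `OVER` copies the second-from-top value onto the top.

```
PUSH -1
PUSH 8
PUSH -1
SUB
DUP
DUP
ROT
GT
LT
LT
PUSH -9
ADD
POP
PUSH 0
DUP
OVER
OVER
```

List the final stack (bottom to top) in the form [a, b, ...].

PUSH -1 : -1
PUSH 8  : -1 8
PUSH -1 : -1 8 -1
SUB     : -1 9
DUP     : -1 9 9
DUP     : -1 9 9 9
ROT     : -1 9 9 9
GT      : -1 9 0
LT      : -1 0
LT      : 1
PUSH -9 : 1 -9
ADD     : -8
POP     : (empty)
PUSH 0  : 0
DUP     : 0 0
OVER    : 0 0 0
OVER    : 0 0 0 0

[0, 0, 0, 0]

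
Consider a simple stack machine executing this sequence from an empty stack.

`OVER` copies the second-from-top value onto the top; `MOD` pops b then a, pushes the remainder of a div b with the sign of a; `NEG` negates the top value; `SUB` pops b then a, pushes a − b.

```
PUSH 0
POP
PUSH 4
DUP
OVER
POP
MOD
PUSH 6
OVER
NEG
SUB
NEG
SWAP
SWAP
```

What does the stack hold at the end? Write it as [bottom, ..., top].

[0, -6]

PUSH 0  0
POP     (empty)
PUSH 4  4
DUP     4 4
OVER    4 4 4
POP     4 4
MOD     0
PUSH 6  0 6
OVER    0 6 0
NEG     0 6 0
SUB     0 6
NEG     0 -6
SWAP    -6 0
SWAP    0 -6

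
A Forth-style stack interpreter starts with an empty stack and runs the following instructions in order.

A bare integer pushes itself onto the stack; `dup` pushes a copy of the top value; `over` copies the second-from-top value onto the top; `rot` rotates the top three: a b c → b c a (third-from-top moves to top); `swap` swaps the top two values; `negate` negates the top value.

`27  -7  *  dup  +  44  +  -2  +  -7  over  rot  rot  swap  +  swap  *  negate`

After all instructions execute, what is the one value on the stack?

27     -> 27
-7     -> 27 -7
*      -> -189
dup    -> -189 -189
+      -> -378
44     -> -378 44
+      -> -334
-2     -> -334 -2
+      -> -336
-7     -> -336 -7
over   -> -336 -7 -336
rot    -> -7 -336 -336
rot    -> -336 -336 -7
swap   -> -336 -7 -336
+      -> -336 -343
swap   -> -343 -336
*      -> 115248
negate -> -115248

-115248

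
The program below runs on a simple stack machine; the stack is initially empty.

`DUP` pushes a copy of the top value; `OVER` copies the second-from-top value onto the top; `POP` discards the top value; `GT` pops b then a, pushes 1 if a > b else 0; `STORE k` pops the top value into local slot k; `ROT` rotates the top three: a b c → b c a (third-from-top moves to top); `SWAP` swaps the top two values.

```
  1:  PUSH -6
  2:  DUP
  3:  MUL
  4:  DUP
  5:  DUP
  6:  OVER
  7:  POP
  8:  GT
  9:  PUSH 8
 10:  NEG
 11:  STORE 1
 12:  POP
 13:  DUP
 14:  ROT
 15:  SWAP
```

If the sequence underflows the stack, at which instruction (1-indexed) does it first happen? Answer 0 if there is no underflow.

14

PUSH -6  [-6]
DUP      [-6, -6]
MUL      [36]
DUP      [36, 36]
DUP      [36, 36, 36]
OVER     [36, 36, 36, 36]
POP      [36, 36, 36]
GT       [36, 0]
PUSH 8   [36, 0, 8]
NEG      [36, 0, -8]
STORE 1  [36, 0]
POP      [36]
DUP      [36, 36]
ROT  — needs 3 operands, stack has 2 → underflow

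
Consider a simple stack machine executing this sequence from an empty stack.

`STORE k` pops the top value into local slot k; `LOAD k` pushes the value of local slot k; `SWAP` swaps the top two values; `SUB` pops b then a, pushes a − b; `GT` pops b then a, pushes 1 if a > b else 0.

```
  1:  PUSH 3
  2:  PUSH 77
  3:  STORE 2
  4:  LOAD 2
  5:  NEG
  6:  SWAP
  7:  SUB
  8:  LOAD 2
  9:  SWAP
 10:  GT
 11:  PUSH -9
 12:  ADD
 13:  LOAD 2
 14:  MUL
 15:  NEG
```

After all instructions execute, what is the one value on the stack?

PUSH 3   3
PUSH 77  3 77
STORE 2  3
LOAD 2   3 77
NEG      3 -77
SWAP     -77 3
SUB      -80
LOAD 2   -80 77
SWAP     77 -80
GT       1
PUSH -9  1 -9
ADD      -8
LOAD 2   -8 77
MUL      -616
NEG      616

616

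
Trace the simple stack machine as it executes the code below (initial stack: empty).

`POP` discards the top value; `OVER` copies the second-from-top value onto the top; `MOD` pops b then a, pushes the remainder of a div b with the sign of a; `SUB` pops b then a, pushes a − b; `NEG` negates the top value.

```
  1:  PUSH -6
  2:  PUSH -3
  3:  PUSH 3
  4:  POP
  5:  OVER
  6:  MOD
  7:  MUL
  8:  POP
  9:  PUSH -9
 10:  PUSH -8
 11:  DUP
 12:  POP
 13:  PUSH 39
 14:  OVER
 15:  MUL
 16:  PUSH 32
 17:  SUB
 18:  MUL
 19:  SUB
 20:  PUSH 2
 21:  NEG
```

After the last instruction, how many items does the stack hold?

PUSH -6  [-6]
PUSH -3  [-6, -3]
PUSH 3   [-6, -3, 3]
POP      [-6, -3]
OVER     [-6, -3, -6]
MOD      [-6, -3]
MUL      [18]
POP      []
PUSH -9  [-9]
PUSH -8  [-9, -8]
DUP      [-9, -8, -8]
POP      [-9, -8]
PUSH 39  [-9, -8, 39]
OVER     [-9, -8, 39, -8]
MUL      [-9, -8, -312]
PUSH 32  [-9, -8, -312, 32]
SUB      [-9, -8, -344]
MUL      [-9, 2752]
SUB      [-2761]
PUSH 2   [-2761, 2]
NEG      [-2761, -2]

2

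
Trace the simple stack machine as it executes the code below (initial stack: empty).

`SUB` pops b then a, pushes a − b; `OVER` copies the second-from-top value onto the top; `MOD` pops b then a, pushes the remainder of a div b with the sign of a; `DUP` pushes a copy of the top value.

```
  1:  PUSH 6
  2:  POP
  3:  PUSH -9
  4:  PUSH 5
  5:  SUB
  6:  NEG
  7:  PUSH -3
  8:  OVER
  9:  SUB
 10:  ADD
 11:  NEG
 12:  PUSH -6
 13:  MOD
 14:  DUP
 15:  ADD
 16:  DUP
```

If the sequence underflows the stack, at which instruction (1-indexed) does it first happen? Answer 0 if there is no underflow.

PUSH 6   [6]
POP      []
PUSH -9  [-9]
PUSH 5   [-9, 5]
SUB      [-14]
NEG      [14]
PUSH -3  [14, -3]
OVER     [14, -3, 14]
SUB      [14, -17]
ADD      [-3]
NEG      [3]
PUSH -6  [3, -6]
MOD      [3]
DUP      [3, 3]
ADD      [6]
DUP      [6, 6]

0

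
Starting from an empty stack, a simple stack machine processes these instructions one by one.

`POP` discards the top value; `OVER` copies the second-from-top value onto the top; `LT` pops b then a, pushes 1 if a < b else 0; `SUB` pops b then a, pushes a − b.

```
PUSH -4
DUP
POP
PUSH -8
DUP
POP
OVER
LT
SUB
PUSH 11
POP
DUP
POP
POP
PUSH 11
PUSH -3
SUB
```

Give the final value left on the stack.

14

PUSH -4 : [-4]
DUP     : [-4, -4]
POP     : [-4]
PUSH -8 : [-4, -8]
DUP     : [-4, -8, -8]
POP     : [-4, -8]
OVER    : [-4, -8, -4]
LT      : [-4, 1]
SUB     : [-5]
PUSH 11 : [-5, 11]
POP     : [-5]
DUP     : [-5, -5]
POP     : [-5]
POP     : []
PUSH 11 : [11]
PUSH -3 : [11, -3]
SUB     : [14]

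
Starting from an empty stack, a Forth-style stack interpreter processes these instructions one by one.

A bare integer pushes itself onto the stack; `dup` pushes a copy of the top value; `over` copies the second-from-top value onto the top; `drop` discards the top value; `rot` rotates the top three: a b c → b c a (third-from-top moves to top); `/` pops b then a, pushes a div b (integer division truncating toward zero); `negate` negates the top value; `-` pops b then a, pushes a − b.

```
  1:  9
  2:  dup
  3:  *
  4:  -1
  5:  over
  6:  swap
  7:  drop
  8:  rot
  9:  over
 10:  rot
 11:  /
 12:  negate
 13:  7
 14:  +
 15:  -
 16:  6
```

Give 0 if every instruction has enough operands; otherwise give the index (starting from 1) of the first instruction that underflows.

9    -> 9
dup  -> 9 9
*    -> 81
-1   -> 81 -1
over -> 81 -1 81
swap -> 81 81 -1
drop -> 81 81
rot  — needs 3 operands, stack has 2 → underflow

8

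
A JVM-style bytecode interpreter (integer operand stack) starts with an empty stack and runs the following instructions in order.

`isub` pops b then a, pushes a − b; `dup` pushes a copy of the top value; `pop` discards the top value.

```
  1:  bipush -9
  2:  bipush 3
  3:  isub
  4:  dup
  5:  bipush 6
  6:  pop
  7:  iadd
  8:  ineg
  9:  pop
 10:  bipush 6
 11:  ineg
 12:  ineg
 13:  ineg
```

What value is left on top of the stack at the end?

-6

bipush -9  -9
bipush 3   -9 3
isub       -12
dup        -12 -12
bipush 6   -12 -12 6
pop        -12 -12
iadd       -24
ineg       24
pop        (empty)
bipush 6   6
ineg       -6
ineg       6
ineg       -6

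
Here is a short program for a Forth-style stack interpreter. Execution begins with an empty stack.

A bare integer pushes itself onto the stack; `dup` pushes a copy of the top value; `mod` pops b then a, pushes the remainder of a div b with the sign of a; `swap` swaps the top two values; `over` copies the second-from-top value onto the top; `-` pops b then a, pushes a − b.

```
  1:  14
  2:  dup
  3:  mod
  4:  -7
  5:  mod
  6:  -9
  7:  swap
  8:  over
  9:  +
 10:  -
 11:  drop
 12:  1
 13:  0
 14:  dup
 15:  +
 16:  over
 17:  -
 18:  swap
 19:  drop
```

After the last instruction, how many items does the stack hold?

1

14    [14]
dup   [14, 14]
mod   [0]
-7    [0, -7]
mod   [0]
-9    [0, -9]
swap  [-9, 0]
over  [-9, 0, -9]
+     [-9, -9]
-     [0]
drop  []
1     [1]
0     [1, 0]
dup   [1, 0, 0]
+     [1, 0]
over  [1, 0, 1]
-     [1, -1]
swap  [-1, 1]
drop  [-1]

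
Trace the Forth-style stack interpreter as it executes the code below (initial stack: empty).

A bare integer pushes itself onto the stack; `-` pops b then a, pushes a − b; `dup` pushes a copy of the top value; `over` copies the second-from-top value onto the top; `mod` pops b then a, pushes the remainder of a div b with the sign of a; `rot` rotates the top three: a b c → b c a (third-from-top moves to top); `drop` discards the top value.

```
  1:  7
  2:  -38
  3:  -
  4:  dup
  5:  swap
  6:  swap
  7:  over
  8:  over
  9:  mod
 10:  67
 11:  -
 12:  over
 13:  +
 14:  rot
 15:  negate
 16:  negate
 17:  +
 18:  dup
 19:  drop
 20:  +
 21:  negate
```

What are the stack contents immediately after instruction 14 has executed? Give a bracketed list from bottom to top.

7    : 7
-38  : 7 -38
-    : 45
dup  : 45 45
swap : 45 45
swap : 45 45
over : 45 45 45
over : 45 45 45 45
mod  : 45 45 0
67   : 45 45 0 67
-    : 45 45 -67
over : 45 45 -67 45
+    : 45 45 -22
rot  : 45 -22 45

[45, -22, 45]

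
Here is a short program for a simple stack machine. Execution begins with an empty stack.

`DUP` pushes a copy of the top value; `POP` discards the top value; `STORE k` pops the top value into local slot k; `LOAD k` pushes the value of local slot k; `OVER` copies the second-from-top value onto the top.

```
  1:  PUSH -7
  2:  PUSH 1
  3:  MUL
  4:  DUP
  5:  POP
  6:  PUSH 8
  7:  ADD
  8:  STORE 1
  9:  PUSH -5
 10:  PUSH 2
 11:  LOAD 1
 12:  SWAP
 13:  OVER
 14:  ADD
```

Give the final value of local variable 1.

PUSH -7 : -7
PUSH 1  : -7 1
MUL     : -7
DUP     : -7 -7
POP     : -7
PUSH 8  : -7 8
ADD     : 1
STORE 1 : (empty)
PUSH -5 : -5
PUSH 2  : -5 2
LOAD 1  : -5 2 1
SWAP    : -5 1 2
OVER    : -5 1 2 1
ADD     : -5 1 3

1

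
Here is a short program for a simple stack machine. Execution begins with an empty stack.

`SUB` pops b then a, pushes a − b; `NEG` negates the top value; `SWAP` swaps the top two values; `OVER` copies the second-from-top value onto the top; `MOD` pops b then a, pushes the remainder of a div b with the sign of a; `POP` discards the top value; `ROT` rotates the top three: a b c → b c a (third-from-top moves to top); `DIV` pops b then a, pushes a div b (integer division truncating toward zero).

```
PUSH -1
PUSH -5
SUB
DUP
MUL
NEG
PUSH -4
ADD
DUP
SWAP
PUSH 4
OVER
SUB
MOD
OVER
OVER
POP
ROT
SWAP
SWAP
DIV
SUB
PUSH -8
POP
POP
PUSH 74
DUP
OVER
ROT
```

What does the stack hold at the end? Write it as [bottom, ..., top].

[74, 74, 74]

PUSH -1 : -1
PUSH -5 : -1 -5
SUB     : 4
DUP     : 4 4
MUL     : 16
NEG     : -16
PUSH -4 : -16 -4
ADD     : -20
DUP     : -20 -20
SWAP    : -20 -20
PUSH 4  : -20 -20 4
OVER    : -20 -20 4 -20
SUB     : -20 -20 24
MOD     : -20 -20
OVER    : -20 -20 -20
OVER    : -20 -20 -20 -20
POP     : -20 -20 -20
ROT     : -20 -20 -20
SWAP    : -20 -20 -20
SWAP    : -20 -20 -20
DIV     : -20 1
SUB     : -21
PUSH -8 : -21 -8
POP     : -21
POP     : (empty)
PUSH 74 : 74
DUP     : 74 74
OVER    : 74 74 74
ROT     : 74 74 74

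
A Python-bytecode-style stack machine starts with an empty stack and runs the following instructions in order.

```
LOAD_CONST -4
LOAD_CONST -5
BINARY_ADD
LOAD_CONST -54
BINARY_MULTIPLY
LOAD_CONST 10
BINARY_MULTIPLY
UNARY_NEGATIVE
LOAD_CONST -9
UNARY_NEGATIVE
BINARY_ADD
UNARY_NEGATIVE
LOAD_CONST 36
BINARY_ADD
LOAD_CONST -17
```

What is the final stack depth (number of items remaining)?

2

LOAD_CONST -4   → -4
LOAD_CONST -5   → -4 -5
BINARY_ADD      → -9
LOAD_CONST -54  → -9 -54
BINARY_MULTIPLY → 486
LOAD_CONST 10   → 486 10
BINARY_MULTIPLY → 4860
UNARY_NEGATIVE  → -4860
LOAD_CONST -9   → -4860 -9
UNARY_NEGATIVE  → -4860 9
BINARY_ADD      → -4851
UNARY_NEGATIVE  → 4851
LOAD_CONST 36   → 4851 36
BINARY_ADD      → 4887
LOAD_CONST -17  → 4887 -17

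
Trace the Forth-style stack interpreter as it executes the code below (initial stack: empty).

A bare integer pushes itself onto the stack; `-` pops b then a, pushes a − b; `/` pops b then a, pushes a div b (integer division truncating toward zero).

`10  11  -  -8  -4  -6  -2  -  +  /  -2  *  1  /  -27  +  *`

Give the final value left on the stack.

29

10  : 10
11  : 10 11
-   : -1
-8  : -1 -8
-4  : -1 -8 -4
-6  : -1 -8 -4 -6
-2  : -1 -8 -4 -6 -2
-   : -1 -8 -4 -4
+   : -1 -8 -8
/   : -1 1
-2  : -1 1 -2
*   : -1 -2
1   : -1 -2 1
/   : -1 -2
-27 : -1 -2 -27
+   : -1 -29
*   : 29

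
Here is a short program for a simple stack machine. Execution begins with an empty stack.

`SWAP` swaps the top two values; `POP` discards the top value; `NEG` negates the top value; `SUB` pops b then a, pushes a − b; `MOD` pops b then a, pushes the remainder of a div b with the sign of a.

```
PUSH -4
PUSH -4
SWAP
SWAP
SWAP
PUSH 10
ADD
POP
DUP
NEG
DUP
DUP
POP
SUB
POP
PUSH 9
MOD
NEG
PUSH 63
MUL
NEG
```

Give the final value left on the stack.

-252

PUSH -4 → -4
PUSH -4 → -4 -4
SWAP    → -4 -4
SWAP    → -4 -4
SWAP    → -4 -4
PUSH 10 → -4 -4 10
ADD     → -4 6
POP     → -4
DUP     → -4 -4
NEG     → -4 4
DUP     → -4 4 4
DUP     → -4 4 4 4
POP     → -4 4 4
SUB     → -4 0
POP     → -4
PUSH 9  → -4 9
MOD     → -4
NEG     → 4
PUSH 63 → 4 63
MUL     → 252
NEG     → -252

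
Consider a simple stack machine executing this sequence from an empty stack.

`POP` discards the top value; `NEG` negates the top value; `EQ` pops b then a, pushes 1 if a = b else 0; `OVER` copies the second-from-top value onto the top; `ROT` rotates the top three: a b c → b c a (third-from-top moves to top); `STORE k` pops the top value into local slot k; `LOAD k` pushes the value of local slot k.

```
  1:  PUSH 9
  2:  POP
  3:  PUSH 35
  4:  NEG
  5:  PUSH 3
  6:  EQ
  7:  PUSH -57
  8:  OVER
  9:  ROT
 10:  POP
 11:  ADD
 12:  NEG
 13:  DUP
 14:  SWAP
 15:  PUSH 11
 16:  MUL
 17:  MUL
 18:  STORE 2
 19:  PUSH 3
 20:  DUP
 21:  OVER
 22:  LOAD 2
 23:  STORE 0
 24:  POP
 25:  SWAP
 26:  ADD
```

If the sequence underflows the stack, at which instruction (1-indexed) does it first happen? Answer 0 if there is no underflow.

0

PUSH 9   -> 9
POP      -> (empty)
PUSH 35  -> 35
NEG      -> -35
PUSH 3   -> -35 3
EQ       -> 0
PUSH -57 -> 0 -57
OVER     -> 0 -57 0
ROT      -> -57 0 0
POP      -> -57 0
ADD      -> -57
NEG      -> 57
DUP      -> 57 57
SWAP     -> 57 57
PUSH 11  -> 57 57 11
MUL      -> 57 627
MUL      -> 35739
STORE 2  -> (empty)
PUSH 3   -> 3
DUP      -> 3 3
OVER     -> 3 3 3
LOAD 2   -> 3 3 3 35739
STORE 0  -> 3 3 3
POP      -> 3 3
SWAP     -> 3 3
ADD      -> 6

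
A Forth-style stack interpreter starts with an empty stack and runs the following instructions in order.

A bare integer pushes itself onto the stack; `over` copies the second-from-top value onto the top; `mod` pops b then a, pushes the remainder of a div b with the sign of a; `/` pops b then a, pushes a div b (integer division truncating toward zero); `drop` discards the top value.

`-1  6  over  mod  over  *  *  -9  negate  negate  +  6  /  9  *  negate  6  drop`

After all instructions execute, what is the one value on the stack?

-1     : -1
6      : -1 6
over   : -1 6 -1
mod    : -1 0
over   : -1 0 -1
*      : -1 0
*      : 0
-9     : 0 -9
negate : 0 9
negate : 0 -9
+      : -9
6      : -9 6
/      : -1
9      : -1 9
*      : -9
negate : 9
6      : 9 6
drop   : 9

9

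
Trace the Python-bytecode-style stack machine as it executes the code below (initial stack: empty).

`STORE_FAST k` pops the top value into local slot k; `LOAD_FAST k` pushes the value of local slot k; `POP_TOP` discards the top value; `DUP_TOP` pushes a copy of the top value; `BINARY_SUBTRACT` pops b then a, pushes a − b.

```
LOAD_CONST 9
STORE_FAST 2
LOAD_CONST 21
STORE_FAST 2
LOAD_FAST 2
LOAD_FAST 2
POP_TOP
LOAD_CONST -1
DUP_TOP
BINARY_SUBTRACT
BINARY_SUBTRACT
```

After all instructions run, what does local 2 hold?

21

LOAD_CONST 9     [9]
STORE_FAST 2     []
LOAD_CONST 21    [21]
STORE_FAST 2     []
LOAD_FAST 2      [21]
LOAD_FAST 2      [21, 21]
POP_TOP          [21]
LOAD_CONST -1    [21, -1]
DUP_TOP          [21, -1, -1]
BINARY_SUBTRACT  [21, 0]
BINARY_SUBTRACT  [21]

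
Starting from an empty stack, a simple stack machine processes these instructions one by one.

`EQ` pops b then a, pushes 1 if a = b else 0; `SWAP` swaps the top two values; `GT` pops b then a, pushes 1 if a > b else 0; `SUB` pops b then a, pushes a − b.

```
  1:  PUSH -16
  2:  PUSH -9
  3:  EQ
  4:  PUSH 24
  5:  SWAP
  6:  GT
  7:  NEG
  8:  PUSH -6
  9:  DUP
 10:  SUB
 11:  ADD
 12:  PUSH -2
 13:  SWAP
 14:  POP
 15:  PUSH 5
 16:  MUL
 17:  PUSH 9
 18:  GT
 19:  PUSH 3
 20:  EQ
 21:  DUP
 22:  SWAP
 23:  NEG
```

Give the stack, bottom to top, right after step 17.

[-10, 9]

PUSH -16  -16
PUSH -9   -16 -9
EQ        0
PUSH 24   0 24
SWAP      24 0
GT        1
NEG       -1
PUSH -6   -1 -6
DUP       -1 -6 -6
SUB       -1 0
ADD       -1
PUSH -2   -1 -2
SWAP      -2 -1
POP       -2
PUSH 5    -2 5
MUL       -10
PUSH 9    -10 9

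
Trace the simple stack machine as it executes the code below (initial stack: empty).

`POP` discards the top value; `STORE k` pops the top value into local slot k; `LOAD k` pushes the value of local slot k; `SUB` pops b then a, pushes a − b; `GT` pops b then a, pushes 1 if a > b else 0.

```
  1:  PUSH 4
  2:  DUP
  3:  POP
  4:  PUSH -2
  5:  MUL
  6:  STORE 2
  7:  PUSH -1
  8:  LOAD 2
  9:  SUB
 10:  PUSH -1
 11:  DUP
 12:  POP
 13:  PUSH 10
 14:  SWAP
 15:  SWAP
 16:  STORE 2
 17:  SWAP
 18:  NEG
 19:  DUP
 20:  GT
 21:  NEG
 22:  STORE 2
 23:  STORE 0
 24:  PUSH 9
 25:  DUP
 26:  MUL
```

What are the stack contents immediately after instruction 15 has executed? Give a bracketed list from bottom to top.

[7, -1, 10]

PUSH 4   [4]
DUP      [4, 4]
POP      [4]
PUSH -2  [4, -2]
MUL      [-8]
STORE 2  []
PUSH -1  [-1]
LOAD 2   [-1, -8]
SUB      [7]
PUSH -1  [7, -1]
DUP      [7, -1, -1]
POP      [7, -1]
PUSH 10  [7, -1, 10]
SWAP     [7, 10, -1]
SWAP     [7, -1, 10]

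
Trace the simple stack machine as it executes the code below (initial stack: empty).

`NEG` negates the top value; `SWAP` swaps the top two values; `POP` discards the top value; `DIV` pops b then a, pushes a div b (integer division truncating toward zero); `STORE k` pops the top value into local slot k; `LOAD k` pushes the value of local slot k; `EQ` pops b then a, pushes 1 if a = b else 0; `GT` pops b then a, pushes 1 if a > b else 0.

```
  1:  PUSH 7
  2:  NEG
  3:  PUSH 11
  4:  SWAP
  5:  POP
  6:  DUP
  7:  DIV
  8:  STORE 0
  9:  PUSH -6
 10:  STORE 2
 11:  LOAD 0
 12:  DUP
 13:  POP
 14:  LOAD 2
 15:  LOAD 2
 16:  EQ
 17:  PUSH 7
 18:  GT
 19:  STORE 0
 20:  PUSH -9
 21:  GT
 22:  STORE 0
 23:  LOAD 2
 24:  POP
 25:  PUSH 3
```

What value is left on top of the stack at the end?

PUSH 7  → [7]
NEG     → [-7]
PUSH 11 → [-7, 11]
SWAP    → [11, -7]
POP     → [11]
DUP     → [11, 11]
DIV     → [1]
STORE 0 → []
PUSH -6 → [-6]
STORE 2 → []
LOAD 0  → [1]
DUP     → [1, 1]
POP     → [1]
LOAD 2  → [1, -6]
LOAD 2  → [1, -6, -6]
EQ      → [1, 1]
PUSH 7  → [1, 1, 7]
GT      → [1, 0]
STORE 0 → [1]
PUSH -9 → [1, -9]
GT      → [1]
STORE 0 → []
LOAD 2  → [-6]
POP     → []
PUSH 3  → [3]

3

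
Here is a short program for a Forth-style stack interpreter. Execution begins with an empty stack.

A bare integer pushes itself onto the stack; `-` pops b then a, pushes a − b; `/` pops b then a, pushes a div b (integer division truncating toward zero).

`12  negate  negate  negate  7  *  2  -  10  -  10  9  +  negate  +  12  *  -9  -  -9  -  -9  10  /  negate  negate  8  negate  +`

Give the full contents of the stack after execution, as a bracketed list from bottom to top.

12     -> 12
negate -> -12
negate -> 12
negate -> -12
7      -> -12 7
*      -> -84
2      -> -84 2
-      -> -86
10     -> -86 10
-      -> -96
10     -> -96 10
9      -> -96 10 9
+      -> -96 19
negate -> -96 -19
+      -> -115
12     -> -115 12
*      -> -1380
-9     -> -1380 -9
-      -> -1371
-9     -> -1371 -9
-      -> -1362
-9     -> -1362 -9
10     -> -1362 -9 10
/      -> -1362 0
negate -> -1362 0
negate -> -1362 0
8      -> -1362 0 8
negate -> -1362 0 -8
+      -> -1362 -8

[-1362, -8]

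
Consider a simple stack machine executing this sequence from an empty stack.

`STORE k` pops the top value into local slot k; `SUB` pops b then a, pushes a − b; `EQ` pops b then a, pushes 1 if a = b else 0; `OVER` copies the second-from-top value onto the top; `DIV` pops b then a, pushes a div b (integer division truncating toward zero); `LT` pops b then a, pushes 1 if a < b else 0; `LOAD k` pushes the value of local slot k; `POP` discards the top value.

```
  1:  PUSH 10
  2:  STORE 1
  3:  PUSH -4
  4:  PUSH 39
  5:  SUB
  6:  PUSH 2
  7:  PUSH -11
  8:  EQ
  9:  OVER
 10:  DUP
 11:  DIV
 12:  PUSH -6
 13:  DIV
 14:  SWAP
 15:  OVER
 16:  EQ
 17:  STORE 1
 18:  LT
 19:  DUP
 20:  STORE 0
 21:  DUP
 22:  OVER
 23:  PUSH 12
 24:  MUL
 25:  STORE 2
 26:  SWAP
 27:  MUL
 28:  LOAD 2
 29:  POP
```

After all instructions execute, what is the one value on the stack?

PUSH 10  : 10
STORE 1  : (empty)
PUSH -4  : -4
PUSH 39  : -4 39
SUB      : -43
PUSH 2   : -43 2
PUSH -11 : -43 2 -11
EQ       : -43 0
OVER     : -43 0 -43
DUP      : -43 0 -43 -43
DIV      : -43 0 1
PUSH -6  : -43 0 1 -6
DIV      : -43 0 0
SWAP     : -43 0 0
OVER     : -43 0 0 0
EQ       : -43 0 1
STORE 1  : -43 0
LT       : 1
DUP      : 1 1
STORE 0  : 1
DUP      : 1 1
OVER     : 1 1 1
PUSH 12  : 1 1 1 12
MUL      : 1 1 12
STORE 2  : 1 1
SWAP     : 1 1
MUL      : 1
LOAD 2   : 1 12
POP      : 1

1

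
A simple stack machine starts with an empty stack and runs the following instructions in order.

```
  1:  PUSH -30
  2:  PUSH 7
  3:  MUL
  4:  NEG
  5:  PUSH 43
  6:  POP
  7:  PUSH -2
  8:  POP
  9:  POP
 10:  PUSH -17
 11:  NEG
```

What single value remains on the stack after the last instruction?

PUSH -30 → [-30]
PUSH 7   → [-30, 7]
MUL      → [-210]
NEG      → [210]
PUSH 43  → [210, 43]
POP      → [210]
PUSH -2  → [210, -2]
POP      → [210]
POP      → []
PUSH -17 → [-17]
NEG      → [17]

17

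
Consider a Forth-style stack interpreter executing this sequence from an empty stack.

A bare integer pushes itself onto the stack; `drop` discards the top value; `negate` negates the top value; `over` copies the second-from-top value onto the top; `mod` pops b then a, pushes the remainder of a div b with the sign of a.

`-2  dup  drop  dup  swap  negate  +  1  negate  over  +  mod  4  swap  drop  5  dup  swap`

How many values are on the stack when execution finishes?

3

-2     → [-2]
dup    → [-2, -2]
drop   → [-2]
dup    → [-2, -2]
swap   → [-2, -2]
negate → [-2, 2]
+      → [0]
1      → [0, 1]
negate → [0, -1]
over   → [0, -1, 0]
+      → [0, -1]
mod    → [0]
4      → [0, 4]
swap   → [4, 0]
drop   → [4]
5      → [4, 5]
dup    → [4, 5, 5]
swap   → [4, 5, 5]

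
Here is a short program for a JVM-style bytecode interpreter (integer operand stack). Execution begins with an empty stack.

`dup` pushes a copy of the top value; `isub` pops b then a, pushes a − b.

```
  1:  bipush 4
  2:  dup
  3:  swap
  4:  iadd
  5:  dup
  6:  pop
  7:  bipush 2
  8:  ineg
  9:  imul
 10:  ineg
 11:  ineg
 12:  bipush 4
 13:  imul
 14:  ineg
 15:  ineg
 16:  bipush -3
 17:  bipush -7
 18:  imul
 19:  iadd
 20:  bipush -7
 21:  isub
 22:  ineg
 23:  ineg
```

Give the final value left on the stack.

-36

bipush 4  : 4
dup       : 4 4
swap      : 4 4
iadd      : 8
dup       : 8 8
pop       : 8
bipush 2  : 8 2
ineg      : 8 -2
imul      : -16
ineg      : 16
ineg      : -16
bipush 4  : -16 4
imul      : -64
ineg      : 64
ineg      : -64
bipush -3 : -64 -3
bipush -7 : -64 -3 -7
imul      : -64 21
iadd      : -43
bipush -7 : -43 -7
isub      : -36
ineg      : 36
ineg      : -36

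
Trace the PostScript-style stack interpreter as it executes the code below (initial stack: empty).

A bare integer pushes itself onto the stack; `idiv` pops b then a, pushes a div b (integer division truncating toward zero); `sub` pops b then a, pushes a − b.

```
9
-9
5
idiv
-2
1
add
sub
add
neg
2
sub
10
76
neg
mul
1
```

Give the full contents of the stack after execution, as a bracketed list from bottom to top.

[-11, -760, 1]

9    -> 9
-9   -> 9 -9
5    -> 9 -9 5
idiv -> 9 -1
-2   -> 9 -1 -2
1    -> 9 -1 -2 1
add  -> 9 -1 -1
sub  -> 9 0
add  -> 9
neg  -> -9
2    -> -9 2
sub  -> -11
10   -> -11 10
76   -> -11 10 76
neg  -> -11 10 -76
mul  -> -11 -760
1    -> -11 -760 1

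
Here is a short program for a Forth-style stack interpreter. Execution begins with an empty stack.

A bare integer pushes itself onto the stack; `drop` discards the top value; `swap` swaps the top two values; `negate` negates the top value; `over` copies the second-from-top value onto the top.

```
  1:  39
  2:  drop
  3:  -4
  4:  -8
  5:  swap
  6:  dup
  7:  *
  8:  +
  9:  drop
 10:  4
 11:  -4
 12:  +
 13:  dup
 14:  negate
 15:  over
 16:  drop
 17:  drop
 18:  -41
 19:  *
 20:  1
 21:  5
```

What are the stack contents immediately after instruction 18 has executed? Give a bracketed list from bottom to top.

[0, -41]

39     → 39
drop   → (empty)
-4     → -4
-8     → -4 -8
swap   → -8 -4
dup    → -8 -4 -4
*      → -8 16
+      → 8
drop   → (empty)
4      → 4
-4     → 4 -4
+      → 0
dup    → 0 0
negate → 0 0
over   → 0 0 0
drop   → 0 0
drop   → 0
-41    → 0 -41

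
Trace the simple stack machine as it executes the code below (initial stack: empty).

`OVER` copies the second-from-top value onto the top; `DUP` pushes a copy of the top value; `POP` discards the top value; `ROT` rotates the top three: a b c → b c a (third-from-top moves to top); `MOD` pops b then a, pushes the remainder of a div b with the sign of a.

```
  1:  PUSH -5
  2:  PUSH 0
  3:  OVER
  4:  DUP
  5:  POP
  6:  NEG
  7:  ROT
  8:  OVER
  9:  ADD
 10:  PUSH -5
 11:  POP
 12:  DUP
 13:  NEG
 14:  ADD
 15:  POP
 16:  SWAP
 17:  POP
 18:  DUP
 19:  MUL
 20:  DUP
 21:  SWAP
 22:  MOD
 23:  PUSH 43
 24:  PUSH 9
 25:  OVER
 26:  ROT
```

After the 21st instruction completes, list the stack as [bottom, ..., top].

PUSH -5  [-5]
PUSH 0   [-5, 0]
OVER     [-5, 0, -5]
DUP      [-5, 0, -5, -5]
POP      [-5, 0, -5]
NEG      [-5, 0, 5]
ROT      [0, 5, -5]
OVER     [0, 5, -5, 5]
ADD      [0, 5, 0]
PUSH -5  [0, 5, 0, -5]
POP      [0, 5, 0]
DUP      [0, 5, 0, 0]
NEG      [0, 5, 0, 0]
ADD      [0, 5, 0]
POP      [0, 5]
SWAP     [5, 0]
POP      [5]
DUP      [5, 5]
MUL      [25]
DUP      [25, 25]
SWAP     [25, 25]

[25, 25]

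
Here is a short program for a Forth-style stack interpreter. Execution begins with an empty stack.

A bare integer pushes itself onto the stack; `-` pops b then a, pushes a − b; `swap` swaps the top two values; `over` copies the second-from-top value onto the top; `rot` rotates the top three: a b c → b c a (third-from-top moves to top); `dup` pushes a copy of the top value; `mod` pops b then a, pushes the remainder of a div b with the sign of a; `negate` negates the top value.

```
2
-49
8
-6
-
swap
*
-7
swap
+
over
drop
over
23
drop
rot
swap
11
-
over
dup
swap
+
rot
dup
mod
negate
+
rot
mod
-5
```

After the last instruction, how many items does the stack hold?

3

2       [2]
-49     [2, -49]
8       [2, -49, 8]
-6      [2, -49, 8, -6]
-       [2, -49, 14]
swap    [2, 14, -49]
*       [2, -686]
-7      [2, -686, -7]
swap    [2, -7, -686]
+       [2, -693]
over    [2, -693, 2]
drop    [2, -693]
over    [2, -693, 2]
23      [2, -693, 2, 23]
drop    [2, -693, 2]
rot     [-693, 2, 2]
swap    [-693, 2, 2]
11      [-693, 2, 2, 11]
-       [-693, 2, -9]
over    [-693, 2, -9, 2]
dup     [-693, 2, -9, 2, 2]
swap    [-693, 2, -9, 2, 2]
+       [-693, 2, -9, 4]
rot     [-693, -9, 4, 2]
dup     [-693, -9, 4, 2, 2]
mod     [-693, -9, 4, 0]
negate  [-693, -9, 4, 0]
+       [-693, -9, 4]
rot     [-9, 4, -693]
mod     [-9, 4]
-5      [-9, 4, -5]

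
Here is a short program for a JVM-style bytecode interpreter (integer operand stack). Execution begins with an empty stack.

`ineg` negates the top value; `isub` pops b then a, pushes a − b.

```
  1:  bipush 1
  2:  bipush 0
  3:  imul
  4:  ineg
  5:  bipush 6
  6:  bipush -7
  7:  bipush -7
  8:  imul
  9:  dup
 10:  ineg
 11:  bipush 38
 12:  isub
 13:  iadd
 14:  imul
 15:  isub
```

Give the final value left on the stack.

228

bipush 1   [1]
bipush 0   [1, 0]
imul       [0]
ineg       [0]
bipush 6   [0, 6]
bipush -7  [0, 6, -7]
bipush -7  [0, 6, -7, -7]
imul       [0, 6, 49]
dup        [0, 6, 49, 49]
ineg       [0, 6, 49, -49]
bipush 38  [0, 6, 49, -49, 38]
isub       [0, 6, 49, -87]
iadd       [0, 6, -38]
imul       [0, -228]
isub       [228]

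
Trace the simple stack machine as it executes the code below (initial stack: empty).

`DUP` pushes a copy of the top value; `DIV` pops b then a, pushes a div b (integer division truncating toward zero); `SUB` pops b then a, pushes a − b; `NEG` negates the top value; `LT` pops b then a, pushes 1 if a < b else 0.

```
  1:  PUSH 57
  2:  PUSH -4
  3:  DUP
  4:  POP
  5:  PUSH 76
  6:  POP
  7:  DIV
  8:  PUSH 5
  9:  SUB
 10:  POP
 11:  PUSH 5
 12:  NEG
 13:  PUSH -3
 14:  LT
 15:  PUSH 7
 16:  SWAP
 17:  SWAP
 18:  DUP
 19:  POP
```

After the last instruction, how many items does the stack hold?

2

PUSH 57 : 57
PUSH -4 : 57 -4
DUP     : 57 -4 -4
POP     : 57 -4
PUSH 76 : 57 -4 76
POP     : 57 -4
DIV     : -14
PUSH 5  : -14 5
SUB     : -19
POP     : (empty)
PUSH 5  : 5
NEG     : -5
PUSH -3 : -5 -3
LT      : 1
PUSH 7  : 1 7
SWAP    : 7 1
SWAP    : 1 7
DUP     : 1 7 7
POP     : 1 7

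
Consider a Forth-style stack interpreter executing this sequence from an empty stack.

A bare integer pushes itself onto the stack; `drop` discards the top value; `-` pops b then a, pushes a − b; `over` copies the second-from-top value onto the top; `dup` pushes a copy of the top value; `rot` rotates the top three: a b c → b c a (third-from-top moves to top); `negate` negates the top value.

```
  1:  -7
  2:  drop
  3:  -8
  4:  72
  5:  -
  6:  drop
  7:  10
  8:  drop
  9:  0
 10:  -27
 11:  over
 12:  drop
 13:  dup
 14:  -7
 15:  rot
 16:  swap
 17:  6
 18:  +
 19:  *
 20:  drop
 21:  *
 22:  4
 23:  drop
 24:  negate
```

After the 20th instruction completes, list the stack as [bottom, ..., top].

[0, -27]

-7   -> [-7]
drop -> []
-8   -> [-8]
72   -> [-8, 72]
-    -> [-80]
drop -> []
10   -> [10]
drop -> []
0    -> [0]
-27  -> [0, -27]
over -> [0, -27, 0]
drop -> [0, -27]
dup  -> [0, -27, -27]
-7   -> [0, -27, -27, -7]
rot  -> [0, -27, -7, -27]
swap -> [0, -27, -27, -7]
6    -> [0, -27, -27, -7, 6]
+    -> [0, -27, -27, -1]
*    -> [0, -27, 27]
drop -> [0, -27]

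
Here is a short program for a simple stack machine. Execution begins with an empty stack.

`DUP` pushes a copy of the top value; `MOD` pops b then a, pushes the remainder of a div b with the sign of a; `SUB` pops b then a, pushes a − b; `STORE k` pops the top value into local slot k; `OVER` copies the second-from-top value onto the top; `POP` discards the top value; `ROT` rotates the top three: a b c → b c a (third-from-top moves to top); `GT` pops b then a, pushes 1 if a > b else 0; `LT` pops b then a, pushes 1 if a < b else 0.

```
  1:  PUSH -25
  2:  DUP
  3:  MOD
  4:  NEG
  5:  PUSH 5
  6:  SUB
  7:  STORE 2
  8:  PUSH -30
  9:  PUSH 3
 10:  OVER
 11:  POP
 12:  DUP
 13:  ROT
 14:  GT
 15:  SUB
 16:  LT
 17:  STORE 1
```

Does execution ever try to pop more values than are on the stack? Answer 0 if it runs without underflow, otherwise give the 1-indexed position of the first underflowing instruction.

16

PUSH -25  -25
DUP       -25 -25
MOD       0
NEG       0
PUSH 5    0 5
SUB       -5
STORE 2   (empty)
PUSH -30  -30
PUSH 3    -30 3
OVER      -30 3 -30
POP       -30 3
DUP       -30 3 3
ROT       3 3 -30
GT        3 1
SUB       2
LT  — needs 2 operands, stack has 1 → underflow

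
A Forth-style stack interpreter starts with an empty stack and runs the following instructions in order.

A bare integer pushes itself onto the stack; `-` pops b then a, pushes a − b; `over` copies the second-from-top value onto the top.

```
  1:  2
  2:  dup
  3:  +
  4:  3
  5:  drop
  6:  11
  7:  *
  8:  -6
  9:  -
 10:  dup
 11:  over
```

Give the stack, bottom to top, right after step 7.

[44]

2    : 2
dup  : 2 2
+    : 4
3    : 4 3
drop : 4
11   : 4 11
*    : 44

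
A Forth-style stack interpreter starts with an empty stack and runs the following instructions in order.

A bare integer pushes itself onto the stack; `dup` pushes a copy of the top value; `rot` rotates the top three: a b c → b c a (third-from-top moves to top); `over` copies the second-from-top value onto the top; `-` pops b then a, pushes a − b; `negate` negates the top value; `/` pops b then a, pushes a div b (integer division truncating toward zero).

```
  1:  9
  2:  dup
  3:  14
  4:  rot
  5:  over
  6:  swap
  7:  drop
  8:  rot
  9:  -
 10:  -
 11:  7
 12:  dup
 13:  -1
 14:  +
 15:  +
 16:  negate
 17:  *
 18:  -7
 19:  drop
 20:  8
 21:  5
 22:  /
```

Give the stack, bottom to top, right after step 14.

9    -> [9]
dup  -> [9, 9]
14   -> [9, 9, 14]
rot  -> [9, 14, 9]
over -> [9, 14, 9, 14]
swap -> [9, 14, 14, 9]
drop -> [9, 14, 14]
rot  -> [14, 14, 9]
-    -> [14, 5]
-    -> [9]
7    -> [9, 7]
dup  -> [9, 7, 7]
-1   -> [9, 7, 7, -1]
+    -> [9, 7, 6]

[9, 7, 6]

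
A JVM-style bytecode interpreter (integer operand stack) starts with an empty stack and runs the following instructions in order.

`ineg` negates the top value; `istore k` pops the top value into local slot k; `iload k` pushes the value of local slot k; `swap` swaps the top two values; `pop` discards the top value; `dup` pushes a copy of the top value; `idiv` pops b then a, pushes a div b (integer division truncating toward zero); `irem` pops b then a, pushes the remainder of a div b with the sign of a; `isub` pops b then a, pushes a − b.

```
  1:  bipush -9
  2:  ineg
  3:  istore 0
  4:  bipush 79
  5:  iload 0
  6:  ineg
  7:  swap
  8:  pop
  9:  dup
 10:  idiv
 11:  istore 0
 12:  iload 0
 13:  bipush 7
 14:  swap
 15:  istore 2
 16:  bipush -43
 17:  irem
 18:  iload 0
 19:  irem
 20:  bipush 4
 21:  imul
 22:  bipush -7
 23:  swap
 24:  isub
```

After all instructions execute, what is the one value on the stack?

-7

bipush -9  : [-9]
ineg       : [9]
istore 0   : []
bipush 79  : [79]
iload 0    : [79, 9]
ineg       : [79, -9]
swap       : [-9, 79]
pop        : [-9]
dup        : [-9, -9]
idiv       : [1]
istore 0   : []
iload 0    : [1]
bipush 7   : [1, 7]
swap       : [7, 1]
istore 2   : [7]
bipush -43 : [7, -43]
irem       : [7]
iload 0    : [7, 1]
irem       : [0]
bipush 4   : [0, 4]
imul       : [0]
bipush -7  : [0, -7]
swap       : [-7, 0]
isub       : [-7]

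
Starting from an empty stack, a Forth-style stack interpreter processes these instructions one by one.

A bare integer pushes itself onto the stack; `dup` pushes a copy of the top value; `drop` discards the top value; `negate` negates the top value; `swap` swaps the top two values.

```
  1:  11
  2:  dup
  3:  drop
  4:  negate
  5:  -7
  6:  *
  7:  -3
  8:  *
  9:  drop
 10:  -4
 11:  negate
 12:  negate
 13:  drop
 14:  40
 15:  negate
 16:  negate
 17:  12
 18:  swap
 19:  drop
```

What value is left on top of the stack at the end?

11     -> [11]
dup    -> [11, 11]
drop   -> [11]
negate -> [-11]
-7     -> [-11, -7]
*      -> [77]
-3     -> [77, -3]
*      -> [-231]
drop   -> []
-4     -> [-4]
negate -> [4]
negate -> [-4]
drop   -> []
40     -> [40]
negate -> [-40]
negate -> [40]
12     -> [40, 12]
swap   -> [12, 40]
drop   -> [12]

12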